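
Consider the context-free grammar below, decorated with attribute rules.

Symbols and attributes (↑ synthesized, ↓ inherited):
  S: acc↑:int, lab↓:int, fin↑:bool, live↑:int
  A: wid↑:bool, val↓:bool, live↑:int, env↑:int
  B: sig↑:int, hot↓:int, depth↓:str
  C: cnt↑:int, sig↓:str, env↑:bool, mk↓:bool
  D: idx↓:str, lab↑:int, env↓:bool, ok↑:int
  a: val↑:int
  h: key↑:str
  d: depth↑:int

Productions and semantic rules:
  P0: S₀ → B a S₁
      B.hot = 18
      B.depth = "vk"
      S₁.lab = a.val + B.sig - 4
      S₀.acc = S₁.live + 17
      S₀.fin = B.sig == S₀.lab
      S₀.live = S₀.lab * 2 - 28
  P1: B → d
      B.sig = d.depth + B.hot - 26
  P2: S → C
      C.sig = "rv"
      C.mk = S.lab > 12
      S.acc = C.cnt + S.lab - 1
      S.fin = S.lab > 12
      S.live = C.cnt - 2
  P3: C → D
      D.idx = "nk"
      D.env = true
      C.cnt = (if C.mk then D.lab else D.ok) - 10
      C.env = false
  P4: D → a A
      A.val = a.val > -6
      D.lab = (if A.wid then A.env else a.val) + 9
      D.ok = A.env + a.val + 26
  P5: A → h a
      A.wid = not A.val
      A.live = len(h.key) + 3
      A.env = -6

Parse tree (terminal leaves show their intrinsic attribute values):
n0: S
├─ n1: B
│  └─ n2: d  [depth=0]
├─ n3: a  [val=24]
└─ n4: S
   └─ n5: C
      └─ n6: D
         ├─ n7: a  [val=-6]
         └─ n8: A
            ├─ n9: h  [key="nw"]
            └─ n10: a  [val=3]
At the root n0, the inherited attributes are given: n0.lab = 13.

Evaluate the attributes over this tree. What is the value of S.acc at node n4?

15

1. n0.lab = 13  [given at root]
2. n1.hot = 18  [18]
3. n1.depth = "vk"  ["vk"]
4. n2.depth = 0  [terminal]
5. n1.sig = -8  [d.depth + B.hot - 26]
6. n3.val = 24  [terminal]
7. n4.lab = 12  [a.val + B.sig - 4]
8. n5.sig = "rv"  ["rv"]
9. n5.mk = false  [S.lab > 12]
10. n6.idx = "nk"  ["nk"]
11. n6.env = true  [true]
12. n7.val = -6  [terminal]
13. n8.val = false  [a.val > -6]
14. n9.key = "nw"  [terminal]
15. n10.val = 3  [terminal]
16. n8.wid = true  [not A.val]
17. n8.live = 5  [len(h.key) + 3]
18. n8.env = -6  [-6]
19. n6.lab = 3  [(if A.wid then A.env else a.val) + 9]
20. n6.ok = 14  [A.env + a.val + 26]
21. n5.cnt = 4  [(if C.mk then D.lab else D.ok) - 10]
22. n5.env = false  [false]
23. n4.acc = 15  [C.cnt + S.lab - 1]
24. n4.fin = false  [S.lab > 12]
25. n4.live = 2  [C.cnt - 2]
26. n0.acc = 19  [S₁.live + 17]
27. n0.fin = false  [B.sig == S₀.lab]
28. n0.live = -2  [S₀.lab * 2 - 28]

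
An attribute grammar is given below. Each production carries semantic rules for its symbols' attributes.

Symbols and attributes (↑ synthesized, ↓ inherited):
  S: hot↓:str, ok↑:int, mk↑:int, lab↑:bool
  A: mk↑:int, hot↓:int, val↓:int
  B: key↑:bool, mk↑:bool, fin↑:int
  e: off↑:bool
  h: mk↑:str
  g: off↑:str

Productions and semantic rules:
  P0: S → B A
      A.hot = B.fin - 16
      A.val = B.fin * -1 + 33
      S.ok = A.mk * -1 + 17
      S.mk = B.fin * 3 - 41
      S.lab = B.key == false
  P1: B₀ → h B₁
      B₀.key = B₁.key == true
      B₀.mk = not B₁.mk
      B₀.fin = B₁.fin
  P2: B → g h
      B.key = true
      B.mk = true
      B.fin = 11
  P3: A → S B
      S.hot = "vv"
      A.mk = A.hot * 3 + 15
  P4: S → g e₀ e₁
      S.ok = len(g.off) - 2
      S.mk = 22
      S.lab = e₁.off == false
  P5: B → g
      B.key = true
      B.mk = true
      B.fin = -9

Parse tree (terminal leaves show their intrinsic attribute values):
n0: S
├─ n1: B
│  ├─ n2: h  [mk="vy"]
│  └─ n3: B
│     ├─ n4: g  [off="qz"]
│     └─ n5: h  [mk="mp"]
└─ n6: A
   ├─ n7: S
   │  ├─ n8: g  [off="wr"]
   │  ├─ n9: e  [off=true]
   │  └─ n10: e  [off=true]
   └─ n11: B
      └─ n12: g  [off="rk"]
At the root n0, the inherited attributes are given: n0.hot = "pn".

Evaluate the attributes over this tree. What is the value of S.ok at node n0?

1. n0.hot = "pn"  [given at root]
2. n2.mk = "vy"  [terminal]
3. n4.off = "qz"  [terminal]
4. n5.mk = "mp"  [terminal]
5. n3.key = true  [true]
6. n3.mk = true  [true]
7. n3.fin = 11  [11]
8. n1.key = true  [B₁.key == true]
9. n1.mk = false  [not B₁.mk]
10. n1.fin = 11  [B₁.fin]
11. n6.hot = -5  [B.fin - 16]
12. n6.val = 22  [B.fin * -1 + 33]
13. n7.hot = "vv"  ["vv"]
14. n8.off = "wr"  [terminal]
15. n9.off = true  [terminal]
16. n10.off = true  [terminal]
17. n7.ok = 0  [len(g.off) - 2]
18. n7.mk = 22  [22]
19. n7.lab = false  [e₁.off == false]
20. n12.off = "rk"  [terminal]
21. n11.key = true  [true]
22. n11.mk = true  [true]
23. n11.fin = -9  [-9]
24. n6.mk = 0  [A.hot * 3 + 15]
25. n0.ok = 17  [A.mk * -1 + 17]
26. n0.mk = -8  [B.fin * 3 - 41]
27. n0.lab = false  [B.key == false]

17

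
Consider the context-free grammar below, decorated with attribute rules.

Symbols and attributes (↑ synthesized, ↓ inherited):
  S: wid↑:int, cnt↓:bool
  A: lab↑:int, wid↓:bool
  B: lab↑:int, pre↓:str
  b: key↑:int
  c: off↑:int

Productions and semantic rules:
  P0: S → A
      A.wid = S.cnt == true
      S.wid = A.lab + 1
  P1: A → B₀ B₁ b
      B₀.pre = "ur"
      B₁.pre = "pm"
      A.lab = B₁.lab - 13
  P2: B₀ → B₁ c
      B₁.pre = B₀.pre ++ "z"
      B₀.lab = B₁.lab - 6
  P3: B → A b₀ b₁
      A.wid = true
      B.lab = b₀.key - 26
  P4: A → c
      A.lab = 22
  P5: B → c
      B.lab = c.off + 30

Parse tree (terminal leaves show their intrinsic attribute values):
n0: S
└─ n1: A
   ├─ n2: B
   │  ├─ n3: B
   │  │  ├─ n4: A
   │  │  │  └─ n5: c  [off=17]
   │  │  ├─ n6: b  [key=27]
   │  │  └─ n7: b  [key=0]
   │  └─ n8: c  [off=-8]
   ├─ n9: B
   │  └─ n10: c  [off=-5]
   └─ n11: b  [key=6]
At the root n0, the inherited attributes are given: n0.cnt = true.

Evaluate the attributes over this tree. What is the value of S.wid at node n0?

1. n0.cnt = true  [given at root]
2. n1.wid = true  [S.cnt == true]
3. n2.pre = "ur"  ["ur"]
4. n3.pre = "urz"  [B₀.pre ++ "z"]
5. n4.wid = true  [true]
6. n5.off = 17  [terminal]
7. n4.lab = 22  [22]
8. n6.key = 27  [terminal]
9. n7.key = 0  [terminal]
10. n3.lab = 1  [b₀.key - 26]
11. n8.off = -8  [terminal]
12. n2.lab = -5  [B₁.lab - 6]
13. n9.pre = "pm"  ["pm"]
14. n10.off = -5  [terminal]
15. n9.lab = 25  [c.off + 30]
16. n11.key = 6  [terminal]
17. n1.lab = 12  [B₁.lab - 13]
18. n0.wid = 13  [A.lab + 1]

13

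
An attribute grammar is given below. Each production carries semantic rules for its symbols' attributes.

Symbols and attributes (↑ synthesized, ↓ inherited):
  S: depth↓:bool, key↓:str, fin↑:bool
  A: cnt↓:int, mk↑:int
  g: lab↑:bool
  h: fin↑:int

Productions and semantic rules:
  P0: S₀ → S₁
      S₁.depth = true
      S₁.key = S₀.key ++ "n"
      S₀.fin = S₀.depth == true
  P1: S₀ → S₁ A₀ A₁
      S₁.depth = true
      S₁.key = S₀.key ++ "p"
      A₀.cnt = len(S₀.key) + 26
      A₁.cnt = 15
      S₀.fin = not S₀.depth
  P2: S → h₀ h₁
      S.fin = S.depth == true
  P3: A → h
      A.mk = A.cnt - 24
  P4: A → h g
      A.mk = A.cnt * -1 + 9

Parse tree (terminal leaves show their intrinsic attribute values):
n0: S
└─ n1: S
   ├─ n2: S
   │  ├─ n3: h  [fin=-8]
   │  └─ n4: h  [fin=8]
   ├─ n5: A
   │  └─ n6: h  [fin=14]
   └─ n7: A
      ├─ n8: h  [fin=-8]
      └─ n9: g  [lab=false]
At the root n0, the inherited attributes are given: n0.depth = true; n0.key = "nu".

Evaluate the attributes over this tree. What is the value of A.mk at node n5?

1. n0.depth = true  [given at root]
2. n0.key = "nu"  [given at root]
3. n1.depth = true  [true]
4. n1.key = "nun"  [S₀.key ++ "n"]
5. n2.depth = true  [true]
6. n2.key = "nunp"  [S₀.key ++ "p"]
7. n3.fin = -8  [terminal]
8. n4.fin = 8  [terminal]
9. n2.fin = true  [S.depth == true]
10. n5.cnt = 29  [len(S₀.key) + 26]
11. n6.fin = 14  [terminal]
12. n5.mk = 5  [A.cnt - 24]
13. n7.cnt = 15  [15]
14. n8.fin = -8  [terminal]
15. n9.lab = false  [terminal]
16. n7.mk = -6  [A.cnt * -1 + 9]
17. n1.fin = false  [not S₀.depth]
18. n0.fin = true  [S₀.depth == true]

5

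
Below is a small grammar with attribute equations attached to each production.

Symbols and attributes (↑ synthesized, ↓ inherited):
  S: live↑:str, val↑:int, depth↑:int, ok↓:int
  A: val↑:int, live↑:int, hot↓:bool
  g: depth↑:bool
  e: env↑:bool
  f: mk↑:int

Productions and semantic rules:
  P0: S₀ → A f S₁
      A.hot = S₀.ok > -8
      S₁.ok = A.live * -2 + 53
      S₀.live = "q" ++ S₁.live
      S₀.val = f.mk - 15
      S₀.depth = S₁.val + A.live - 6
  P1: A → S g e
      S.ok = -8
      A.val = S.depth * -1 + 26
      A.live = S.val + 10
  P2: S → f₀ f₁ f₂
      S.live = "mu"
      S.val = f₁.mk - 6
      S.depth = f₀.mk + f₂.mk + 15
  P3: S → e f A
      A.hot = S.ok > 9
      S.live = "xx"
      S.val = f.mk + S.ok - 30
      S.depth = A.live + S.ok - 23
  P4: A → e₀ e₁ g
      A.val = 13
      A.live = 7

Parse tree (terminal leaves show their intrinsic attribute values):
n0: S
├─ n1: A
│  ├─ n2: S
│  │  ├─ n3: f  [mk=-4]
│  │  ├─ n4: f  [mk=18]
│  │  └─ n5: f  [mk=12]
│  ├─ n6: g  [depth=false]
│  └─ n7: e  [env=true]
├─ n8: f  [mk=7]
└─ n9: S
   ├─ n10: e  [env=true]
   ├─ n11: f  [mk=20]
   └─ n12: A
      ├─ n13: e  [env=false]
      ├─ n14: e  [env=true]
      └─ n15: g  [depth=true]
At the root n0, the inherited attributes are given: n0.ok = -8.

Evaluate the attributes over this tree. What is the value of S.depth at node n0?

1. n0.ok = -8  [given at root]
2. n1.hot = false  [S₀.ok > -8]
3. n2.ok = -8  [-8]
4. n3.mk = -4  [terminal]
5. n4.mk = 18  [terminal]
6. n5.mk = 12  [terminal]
7. n2.live = "mu"  ["mu"]
8. n2.val = 12  [f₁.mk - 6]
9. n2.depth = 23  [f₀.mk + f₂.mk + 15]
10. n6.depth = false  [terminal]
11. n7.env = true  [terminal]
12. n1.val = 3  [S.depth * -1 + 26]
13. n1.live = 22  [S.val + 10]
14. n8.mk = 7  [terminal]
15. n9.ok = 9  [A.live * -2 + 53]
16. n10.env = true  [terminal]
17. n11.mk = 20  [terminal]
18. n12.hot = false  [S.ok > 9]
19. n13.env = false  [terminal]
20. n14.env = true  [terminal]
21. n15.depth = true  [terminal]
22. n12.val = 13  [13]
23. n12.live = 7  [7]
24. n9.live = "xx"  ["xx"]
25. n9.val = -1  [f.mk + S.ok - 30]
26. n9.depth = -7  [A.live + S.ok - 23]
27. n0.live = "qxx"  ["q" ++ S₁.live]
28. n0.val = -8  [f.mk - 15]
29. n0.depth = 15  [S₁.val + A.live - 6]

15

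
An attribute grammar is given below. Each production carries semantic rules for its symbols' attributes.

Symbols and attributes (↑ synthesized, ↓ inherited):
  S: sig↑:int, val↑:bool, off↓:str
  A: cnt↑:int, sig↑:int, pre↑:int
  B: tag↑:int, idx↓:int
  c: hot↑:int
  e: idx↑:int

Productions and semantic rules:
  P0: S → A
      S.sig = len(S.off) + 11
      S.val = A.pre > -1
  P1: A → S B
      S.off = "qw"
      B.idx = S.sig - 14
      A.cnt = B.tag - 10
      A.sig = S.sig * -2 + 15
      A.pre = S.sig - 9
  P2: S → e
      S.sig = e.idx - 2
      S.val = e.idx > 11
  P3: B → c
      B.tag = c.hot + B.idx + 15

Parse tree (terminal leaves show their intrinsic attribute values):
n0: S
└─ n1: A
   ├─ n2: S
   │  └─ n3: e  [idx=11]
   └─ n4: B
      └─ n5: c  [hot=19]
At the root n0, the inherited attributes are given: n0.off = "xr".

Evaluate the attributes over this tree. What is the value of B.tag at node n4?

1. n0.off = "xr"  [given at root]
2. n2.off = "qw"  ["qw"]
3. n3.idx = 11  [terminal]
4. n2.sig = 9  [e.idx - 2]
5. n2.val = false  [e.idx > 11]
6. n4.idx = -5  [S.sig - 14]
7. n5.hot = 19  [terminal]
8. n4.tag = 29  [c.hot + B.idx + 15]
9. n1.cnt = 19  [B.tag - 10]
10. n1.sig = -3  [S.sig * -2 + 15]
11. n1.pre = 0  [S.sig - 9]
12. n0.sig = 13  [len(S.off) + 11]
13. n0.val = true  [A.pre > -1]

29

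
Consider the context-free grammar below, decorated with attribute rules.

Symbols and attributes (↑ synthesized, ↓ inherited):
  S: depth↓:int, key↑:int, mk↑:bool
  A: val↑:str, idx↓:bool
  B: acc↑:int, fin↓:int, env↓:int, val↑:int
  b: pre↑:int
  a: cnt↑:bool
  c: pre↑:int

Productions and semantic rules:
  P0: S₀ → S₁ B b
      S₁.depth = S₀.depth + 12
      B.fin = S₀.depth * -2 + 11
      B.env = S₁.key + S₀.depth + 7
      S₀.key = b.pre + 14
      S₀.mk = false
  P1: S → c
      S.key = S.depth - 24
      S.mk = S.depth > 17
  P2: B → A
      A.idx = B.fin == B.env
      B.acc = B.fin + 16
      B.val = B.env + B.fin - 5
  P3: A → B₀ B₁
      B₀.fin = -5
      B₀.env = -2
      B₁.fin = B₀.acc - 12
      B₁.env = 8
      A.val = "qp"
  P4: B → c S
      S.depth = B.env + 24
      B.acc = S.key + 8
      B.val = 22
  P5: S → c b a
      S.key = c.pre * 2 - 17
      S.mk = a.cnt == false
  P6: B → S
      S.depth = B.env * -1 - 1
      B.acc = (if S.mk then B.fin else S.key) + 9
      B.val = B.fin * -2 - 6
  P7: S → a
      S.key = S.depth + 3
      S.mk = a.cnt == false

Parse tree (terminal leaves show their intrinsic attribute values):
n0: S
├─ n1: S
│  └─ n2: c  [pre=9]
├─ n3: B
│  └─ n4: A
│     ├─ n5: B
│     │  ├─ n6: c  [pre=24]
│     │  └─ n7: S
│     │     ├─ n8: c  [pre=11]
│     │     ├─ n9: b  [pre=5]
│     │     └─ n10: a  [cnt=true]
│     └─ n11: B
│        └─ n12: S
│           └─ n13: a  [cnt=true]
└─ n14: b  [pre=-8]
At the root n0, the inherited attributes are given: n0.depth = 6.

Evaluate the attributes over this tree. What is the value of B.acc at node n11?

1. n0.depth = 6  [given at root]
2. n1.depth = 18  [S₀.depth + 12]
3. n2.pre = 9  [terminal]
4. n1.key = -6  [S.depth - 24]
5. n1.mk = true  [S.depth > 17]
6. n3.fin = -1  [S₀.depth * -2 + 11]
7. n3.env = 7  [S₁.key + S₀.depth + 7]
8. n4.idx = false  [B.fin == B.env]
9. n5.fin = -5  [-5]
10. n5.env = -2  [-2]
11. n6.pre = 24  [terminal]
12. n7.depth = 22  [B.env + 24]
13. n8.pre = 11  [terminal]
14. n9.pre = 5  [terminal]
15. n10.cnt = true  [terminal]
16. n7.key = 5  [c.pre * 2 - 17]
17. n7.mk = false  [a.cnt == false]
18. n5.acc = 13  [S.key + 8]
19. n5.val = 22  [22]
20. n11.fin = 1  [B₀.acc - 12]
21. n11.env = 8  [8]
22. n12.depth = -9  [B.env * -1 - 1]
23. n13.cnt = true  [terminal]
24. n12.key = -6  [S.depth + 3]
25. n12.mk = false  [a.cnt == false]
26. n11.acc = 3  [(if S.mk then B.fin else S.key) + 9]
27. n11.val = -8  [B.fin * -2 - 6]
28. n4.val = "qp"  ["qp"]
29. n3.acc = 15  [B.fin + 16]
30. n3.val = 1  [B.env + B.fin - 5]
31. n14.pre = -8  [terminal]
32. n0.key = 6  [b.pre + 14]
33. n0.mk = false  [false]

3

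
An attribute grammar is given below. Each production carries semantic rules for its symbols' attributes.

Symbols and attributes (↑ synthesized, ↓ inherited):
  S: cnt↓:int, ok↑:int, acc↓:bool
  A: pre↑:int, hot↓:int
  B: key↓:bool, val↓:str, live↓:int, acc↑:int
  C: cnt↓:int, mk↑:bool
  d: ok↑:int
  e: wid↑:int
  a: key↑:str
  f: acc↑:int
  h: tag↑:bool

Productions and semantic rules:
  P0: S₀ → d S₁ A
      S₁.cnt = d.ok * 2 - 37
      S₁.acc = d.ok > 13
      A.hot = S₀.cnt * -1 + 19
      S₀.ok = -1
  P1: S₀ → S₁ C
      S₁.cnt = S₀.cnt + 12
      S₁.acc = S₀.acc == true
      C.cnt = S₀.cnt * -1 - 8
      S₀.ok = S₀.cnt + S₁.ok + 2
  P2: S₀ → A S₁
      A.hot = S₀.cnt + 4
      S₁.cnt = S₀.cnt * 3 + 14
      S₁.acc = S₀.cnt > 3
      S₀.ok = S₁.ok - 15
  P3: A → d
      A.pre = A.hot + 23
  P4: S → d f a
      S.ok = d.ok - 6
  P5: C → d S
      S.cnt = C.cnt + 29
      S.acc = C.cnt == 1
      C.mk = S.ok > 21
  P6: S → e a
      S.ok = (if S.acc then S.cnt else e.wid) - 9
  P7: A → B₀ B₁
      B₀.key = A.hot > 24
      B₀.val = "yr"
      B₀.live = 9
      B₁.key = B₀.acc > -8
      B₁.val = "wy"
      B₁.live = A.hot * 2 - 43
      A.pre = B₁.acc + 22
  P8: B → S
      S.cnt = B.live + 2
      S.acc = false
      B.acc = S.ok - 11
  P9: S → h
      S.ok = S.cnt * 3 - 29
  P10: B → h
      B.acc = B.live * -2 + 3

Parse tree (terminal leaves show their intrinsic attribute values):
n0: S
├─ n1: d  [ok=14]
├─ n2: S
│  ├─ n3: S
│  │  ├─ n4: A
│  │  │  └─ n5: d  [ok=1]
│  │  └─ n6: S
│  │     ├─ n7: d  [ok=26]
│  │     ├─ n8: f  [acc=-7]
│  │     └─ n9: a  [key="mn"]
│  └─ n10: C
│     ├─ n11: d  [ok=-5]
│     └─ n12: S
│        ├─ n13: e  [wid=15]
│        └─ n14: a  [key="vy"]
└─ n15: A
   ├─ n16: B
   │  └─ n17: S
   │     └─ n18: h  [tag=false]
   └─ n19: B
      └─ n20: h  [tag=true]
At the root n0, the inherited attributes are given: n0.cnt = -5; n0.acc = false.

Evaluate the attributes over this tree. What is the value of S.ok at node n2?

1. n0.cnt = -5  [given at root]
2. n0.acc = false  [given at root]
3. n1.ok = 14  [terminal]
4. n2.cnt = -9  [d.ok * 2 - 37]
5. n2.acc = true  [d.ok > 13]
6. n3.cnt = 3  [S₀.cnt + 12]
7. n3.acc = true  [S₀.acc == true]
8. n4.hot = 7  [S₀.cnt + 4]
9. n5.ok = 1  [terminal]
10. n4.pre = 30  [A.hot + 23]
11. n6.cnt = 23  [S₀.cnt * 3 + 14]
12. n6.acc = false  [S₀.cnt > 3]
13. n7.ok = 26  [terminal]
14. n8.acc = -7  [terminal]
15. n9.key = "mn"  [terminal]
16. n6.ok = 20  [d.ok - 6]
17. n3.ok = 5  [S₁.ok - 15]
18. n10.cnt = 1  [S₀.cnt * -1 - 8]
19. n11.ok = -5  [terminal]
20. n12.cnt = 30  [C.cnt + 29]
21. n12.acc = true  [C.cnt == 1]
22. n13.wid = 15  [terminal]
23. n14.key = "vy"  [terminal]
24. n12.ok = 21  [(if S.acc then S.cnt else e.wid) - 9]
25. n10.mk = false  [S.ok > 21]
26. n2.ok = -2  [S₀.cnt + S₁.ok + 2]
27. n15.hot = 24  [S₀.cnt * -1 + 19]
28. n16.key = false  [A.hot > 24]
29. n16.val = "yr"  ["yr"]
30. n16.live = 9  [9]
31. n17.cnt = 11  [B.live + 2]
32. n17.acc = false  [false]
33. n18.tag = false  [terminal]
34. n17.ok = 4  [S.cnt * 3 - 29]
35. n16.acc = -7  [S.ok - 11]
36. n19.key = true  [B₀.acc > -8]
37. n19.val = "wy"  ["wy"]
38. n19.live = 5  [A.hot * 2 - 43]
39. n20.tag = true  [terminal]
40. n19.acc = -7  [B.live * -2 + 3]
41. n15.pre = 15  [B₁.acc + 22]
42. n0.ok = -1  [-1]

-2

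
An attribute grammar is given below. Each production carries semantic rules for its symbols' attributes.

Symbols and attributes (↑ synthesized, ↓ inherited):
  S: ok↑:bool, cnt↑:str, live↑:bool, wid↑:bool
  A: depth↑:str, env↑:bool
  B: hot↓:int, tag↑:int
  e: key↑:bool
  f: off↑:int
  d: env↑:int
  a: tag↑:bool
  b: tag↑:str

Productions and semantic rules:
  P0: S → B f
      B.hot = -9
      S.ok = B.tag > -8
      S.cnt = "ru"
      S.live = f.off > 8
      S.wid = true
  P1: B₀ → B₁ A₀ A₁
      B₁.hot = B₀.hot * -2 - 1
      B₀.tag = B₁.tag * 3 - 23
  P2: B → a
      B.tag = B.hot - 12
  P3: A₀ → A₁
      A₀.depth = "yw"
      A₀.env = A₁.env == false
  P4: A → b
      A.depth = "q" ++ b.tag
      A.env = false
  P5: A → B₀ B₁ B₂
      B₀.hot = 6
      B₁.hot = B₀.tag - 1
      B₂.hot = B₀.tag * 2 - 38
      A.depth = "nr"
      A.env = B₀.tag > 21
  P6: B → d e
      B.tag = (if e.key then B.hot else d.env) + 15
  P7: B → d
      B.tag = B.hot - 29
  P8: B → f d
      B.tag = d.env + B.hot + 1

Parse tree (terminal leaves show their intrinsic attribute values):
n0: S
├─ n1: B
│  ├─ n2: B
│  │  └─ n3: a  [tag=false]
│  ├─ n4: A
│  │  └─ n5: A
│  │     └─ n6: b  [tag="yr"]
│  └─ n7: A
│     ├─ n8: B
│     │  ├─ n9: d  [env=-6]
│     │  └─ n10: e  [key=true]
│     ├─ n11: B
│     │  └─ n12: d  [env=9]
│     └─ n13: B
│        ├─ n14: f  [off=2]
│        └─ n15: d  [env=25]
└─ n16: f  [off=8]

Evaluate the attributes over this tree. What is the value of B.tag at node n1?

-8

1. n1.hot = -9  [-9]
2. n2.hot = 17  [B₀.hot * -2 - 1]
3. n3.tag = false  [terminal]
4. n2.tag = 5  [B.hot - 12]
5. n6.tag = "yr"  [terminal]
6. n5.depth = "qyr"  ["q" ++ b.tag]
7. n5.env = false  [false]
8. n4.depth = "yw"  ["yw"]
9. n4.env = true  [A₁.env == false]
10. n8.hot = 6  [6]
11. n9.env = -6  [terminal]
12. n10.key = true  [terminal]
13. n8.tag = 21  [(if e.key then B.hot else d.env) + 15]
14. n11.hot = 20  [B₀.tag - 1]
15. n12.env = 9  [terminal]
16. n11.tag = -9  [B.hot - 29]
17. n13.hot = 4  [B₀.tag * 2 - 38]
18. n14.off = 2  [terminal]
19. n15.env = 25  [terminal]
20. n13.tag = 30  [d.env + B.hot + 1]
21. n7.depth = "nr"  ["nr"]
22. n7.env = false  [B₀.tag > 21]
23. n1.tag = -8  [B₁.tag * 3 - 23]
24. n16.off = 8  [terminal]
25. n0.ok = false  [B.tag > -8]
26. n0.cnt = "ru"  ["ru"]
27. n0.live = false  [f.off > 8]
28. n0.wid = true  [true]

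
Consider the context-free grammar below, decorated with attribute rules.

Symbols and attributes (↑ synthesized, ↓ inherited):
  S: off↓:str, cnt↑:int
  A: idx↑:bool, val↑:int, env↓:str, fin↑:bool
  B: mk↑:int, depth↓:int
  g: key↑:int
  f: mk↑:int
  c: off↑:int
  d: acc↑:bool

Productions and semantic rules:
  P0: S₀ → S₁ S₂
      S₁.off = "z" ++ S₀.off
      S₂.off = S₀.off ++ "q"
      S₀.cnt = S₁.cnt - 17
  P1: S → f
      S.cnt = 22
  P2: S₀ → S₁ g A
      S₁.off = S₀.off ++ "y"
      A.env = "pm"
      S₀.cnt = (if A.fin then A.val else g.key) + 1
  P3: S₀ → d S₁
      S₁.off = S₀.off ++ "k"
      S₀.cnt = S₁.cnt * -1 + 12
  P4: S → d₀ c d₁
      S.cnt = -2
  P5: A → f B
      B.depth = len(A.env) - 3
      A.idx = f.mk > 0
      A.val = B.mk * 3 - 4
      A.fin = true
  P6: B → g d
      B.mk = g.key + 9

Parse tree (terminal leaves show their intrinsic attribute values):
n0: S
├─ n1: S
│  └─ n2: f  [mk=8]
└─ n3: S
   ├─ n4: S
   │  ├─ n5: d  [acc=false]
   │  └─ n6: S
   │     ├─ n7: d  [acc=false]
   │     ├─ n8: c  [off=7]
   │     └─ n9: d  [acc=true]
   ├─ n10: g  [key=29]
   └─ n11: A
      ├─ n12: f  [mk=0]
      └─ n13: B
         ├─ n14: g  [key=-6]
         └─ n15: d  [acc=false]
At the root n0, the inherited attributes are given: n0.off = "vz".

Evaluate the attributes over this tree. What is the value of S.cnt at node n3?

1. n0.off = "vz"  [given at root]
2. n1.off = "zvz"  ["z" ++ S₀.off]
3. n2.mk = 8  [terminal]
4. n1.cnt = 22  [22]
5. n3.off = "vzq"  [S₀.off ++ "q"]
6. n4.off = "vzqy"  [S₀.off ++ "y"]
7. n5.acc = false  [terminal]
8. n6.off = "vzqyk"  [S₀.off ++ "k"]
9. n7.acc = false  [terminal]
10. n8.off = 7  [terminal]
11. n9.acc = true  [terminal]
12. n6.cnt = -2  [-2]
13. n4.cnt = 14  [S₁.cnt * -1 + 12]
14. n10.key = 29  [terminal]
15. n11.env = "pm"  ["pm"]
16. n12.mk = 0  [terminal]
17. n13.depth = -1  [len(A.env) - 3]
18. n14.key = -6  [terminal]
19. n15.acc = false  [terminal]
20. n13.mk = 3  [g.key + 9]
21. n11.idx = false  [f.mk > 0]
22. n11.val = 5  [B.mk * 3 - 4]
23. n11.fin = true  [true]
24. n3.cnt = 6  [(if A.fin then A.val else g.key) + 1]
25. n0.cnt = 5  [S₁.cnt - 17]

6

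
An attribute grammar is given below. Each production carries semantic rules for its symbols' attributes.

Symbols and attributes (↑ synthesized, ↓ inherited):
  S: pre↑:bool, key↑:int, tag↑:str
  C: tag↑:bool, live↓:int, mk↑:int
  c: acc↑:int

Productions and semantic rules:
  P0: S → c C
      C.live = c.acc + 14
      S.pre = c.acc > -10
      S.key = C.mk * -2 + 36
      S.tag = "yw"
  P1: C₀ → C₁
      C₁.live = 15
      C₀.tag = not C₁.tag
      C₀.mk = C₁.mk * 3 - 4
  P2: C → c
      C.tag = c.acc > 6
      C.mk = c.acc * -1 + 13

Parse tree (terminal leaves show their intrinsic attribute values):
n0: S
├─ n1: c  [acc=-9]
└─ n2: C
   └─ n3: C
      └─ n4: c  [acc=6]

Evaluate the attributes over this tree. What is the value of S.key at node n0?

1. n1.acc = -9  [terminal]
2. n2.live = 5  [c.acc + 14]
3. n3.live = 15  [15]
4. n4.acc = 6  [terminal]
5. n3.tag = false  [c.acc > 6]
6. n3.mk = 7  [c.acc * -1 + 13]
7. n2.tag = true  [not C₁.tag]
8. n2.mk = 17  [C₁.mk * 3 - 4]
9. n0.pre = true  [c.acc > -10]
10. n0.key = 2  [C.mk * -2 + 36]
11. n0.tag = "yw"  ["yw"]

2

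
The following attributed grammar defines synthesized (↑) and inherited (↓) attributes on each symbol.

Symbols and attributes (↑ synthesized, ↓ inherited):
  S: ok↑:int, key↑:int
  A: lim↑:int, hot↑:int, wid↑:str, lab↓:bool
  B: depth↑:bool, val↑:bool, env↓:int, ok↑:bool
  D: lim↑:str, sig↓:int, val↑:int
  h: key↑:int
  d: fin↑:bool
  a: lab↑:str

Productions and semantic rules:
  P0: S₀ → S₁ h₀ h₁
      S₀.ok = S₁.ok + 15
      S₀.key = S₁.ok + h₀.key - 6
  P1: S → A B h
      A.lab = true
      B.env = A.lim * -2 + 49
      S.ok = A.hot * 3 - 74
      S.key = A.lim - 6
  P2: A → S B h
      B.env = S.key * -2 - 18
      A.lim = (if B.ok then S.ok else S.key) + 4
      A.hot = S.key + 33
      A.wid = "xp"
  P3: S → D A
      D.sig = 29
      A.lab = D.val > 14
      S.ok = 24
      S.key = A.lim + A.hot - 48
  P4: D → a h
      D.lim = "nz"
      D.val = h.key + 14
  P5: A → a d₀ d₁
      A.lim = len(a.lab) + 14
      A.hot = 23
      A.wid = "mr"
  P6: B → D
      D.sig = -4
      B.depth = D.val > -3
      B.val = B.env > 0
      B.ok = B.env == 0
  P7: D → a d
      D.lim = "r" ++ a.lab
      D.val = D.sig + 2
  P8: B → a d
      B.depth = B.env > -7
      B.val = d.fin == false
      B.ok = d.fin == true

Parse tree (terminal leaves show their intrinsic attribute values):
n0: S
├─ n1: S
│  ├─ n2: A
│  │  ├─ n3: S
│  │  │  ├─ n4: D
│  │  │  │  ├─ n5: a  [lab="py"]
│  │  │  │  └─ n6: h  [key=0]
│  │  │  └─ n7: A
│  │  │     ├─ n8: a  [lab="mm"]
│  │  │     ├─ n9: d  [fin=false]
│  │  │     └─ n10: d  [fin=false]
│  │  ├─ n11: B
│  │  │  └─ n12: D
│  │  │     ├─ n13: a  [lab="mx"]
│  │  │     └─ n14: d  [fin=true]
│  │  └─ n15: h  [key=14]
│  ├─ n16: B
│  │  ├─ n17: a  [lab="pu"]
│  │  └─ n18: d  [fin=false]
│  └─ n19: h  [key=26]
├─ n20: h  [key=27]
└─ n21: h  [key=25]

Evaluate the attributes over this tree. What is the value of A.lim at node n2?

28

1. n2.lab = true  [true]
2. n4.sig = 29  [29]
3. n5.lab = "py"  [terminal]
4. n6.key = 0  [terminal]
5. n4.lim = "nz"  ["nz"]
6. n4.val = 14  [h.key + 14]
7. n7.lab = false  [D.val > 14]
8. n8.lab = "mm"  [terminal]
9. n9.fin = false  [terminal]
10. n10.fin = false  [terminal]
11. n7.lim = 16  [len(a.lab) + 14]
12. n7.hot = 23  [23]
13. n7.wid = "mr"  ["mr"]
14. n3.ok = 24  [24]
15. n3.key = -9  [A.lim + A.hot - 48]
16. n11.env = 0  [S.key * -2 - 18]
17. n12.sig = -4  [-4]
18. n13.lab = "mx"  [terminal]
19. n14.fin = true  [terminal]
20. n12.lim = "rmx"  ["r" ++ a.lab]
21. n12.val = -2  [D.sig + 2]
22. n11.depth = true  [D.val > -3]
23. n11.val = false  [B.env > 0]
24. n11.ok = true  [B.env == 0]
25. n15.key = 14  [terminal]
26. n2.lim = 28  [(if B.ok then S.ok else S.key) + 4]
27. n2.hot = 24  [S.key + 33]
28. n2.wid = "xp"  ["xp"]
29. n16.env = -7  [A.lim * -2 + 49]
30. n17.lab = "pu"  [terminal]
31. n18.fin = false  [terminal]
32. n16.depth = false  [B.env > -7]
33. n16.val = true  [d.fin == false]
34. n16.ok = false  [d.fin == true]
35. n19.key = 26  [terminal]
36. n1.ok = -2  [A.hot * 3 - 74]
37. n1.key = 22  [A.lim - 6]
38. n20.key = 27  [terminal]
39. n21.key = 25  [terminal]
40. n0.ok = 13  [S₁.ok + 15]
41. n0.key = 19  [S₁.ok + h₀.key - 6]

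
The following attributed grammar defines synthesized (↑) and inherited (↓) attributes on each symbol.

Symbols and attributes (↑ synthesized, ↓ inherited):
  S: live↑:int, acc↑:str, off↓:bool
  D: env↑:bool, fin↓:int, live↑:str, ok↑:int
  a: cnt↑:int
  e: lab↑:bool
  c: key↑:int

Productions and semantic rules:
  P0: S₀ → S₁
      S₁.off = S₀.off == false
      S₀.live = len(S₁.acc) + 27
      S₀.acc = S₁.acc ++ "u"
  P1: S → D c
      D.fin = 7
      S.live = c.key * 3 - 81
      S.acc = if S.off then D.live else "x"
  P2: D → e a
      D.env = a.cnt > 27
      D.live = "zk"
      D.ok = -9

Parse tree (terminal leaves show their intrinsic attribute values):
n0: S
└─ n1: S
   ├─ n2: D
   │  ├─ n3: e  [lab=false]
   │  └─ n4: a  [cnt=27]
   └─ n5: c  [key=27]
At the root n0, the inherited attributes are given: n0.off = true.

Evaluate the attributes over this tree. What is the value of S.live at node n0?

28

1. n0.off = true  [given at root]
2. n1.off = false  [S₀.off == false]
3. n2.fin = 7  [7]
4. n3.lab = false  [terminal]
5. n4.cnt = 27  [terminal]
6. n2.env = false  [a.cnt > 27]
7. n2.live = "zk"  ["zk"]
8. n2.ok = -9  [-9]
9. n5.key = 27  [terminal]
10. n1.live = 0  [c.key * 3 - 81]
11. n1.acc = "x"  [if S.off then D.live else "x"]
12. n0.live = 28  [len(S₁.acc) + 27]
13. n0.acc = "xu"  [S₁.acc ++ "u"]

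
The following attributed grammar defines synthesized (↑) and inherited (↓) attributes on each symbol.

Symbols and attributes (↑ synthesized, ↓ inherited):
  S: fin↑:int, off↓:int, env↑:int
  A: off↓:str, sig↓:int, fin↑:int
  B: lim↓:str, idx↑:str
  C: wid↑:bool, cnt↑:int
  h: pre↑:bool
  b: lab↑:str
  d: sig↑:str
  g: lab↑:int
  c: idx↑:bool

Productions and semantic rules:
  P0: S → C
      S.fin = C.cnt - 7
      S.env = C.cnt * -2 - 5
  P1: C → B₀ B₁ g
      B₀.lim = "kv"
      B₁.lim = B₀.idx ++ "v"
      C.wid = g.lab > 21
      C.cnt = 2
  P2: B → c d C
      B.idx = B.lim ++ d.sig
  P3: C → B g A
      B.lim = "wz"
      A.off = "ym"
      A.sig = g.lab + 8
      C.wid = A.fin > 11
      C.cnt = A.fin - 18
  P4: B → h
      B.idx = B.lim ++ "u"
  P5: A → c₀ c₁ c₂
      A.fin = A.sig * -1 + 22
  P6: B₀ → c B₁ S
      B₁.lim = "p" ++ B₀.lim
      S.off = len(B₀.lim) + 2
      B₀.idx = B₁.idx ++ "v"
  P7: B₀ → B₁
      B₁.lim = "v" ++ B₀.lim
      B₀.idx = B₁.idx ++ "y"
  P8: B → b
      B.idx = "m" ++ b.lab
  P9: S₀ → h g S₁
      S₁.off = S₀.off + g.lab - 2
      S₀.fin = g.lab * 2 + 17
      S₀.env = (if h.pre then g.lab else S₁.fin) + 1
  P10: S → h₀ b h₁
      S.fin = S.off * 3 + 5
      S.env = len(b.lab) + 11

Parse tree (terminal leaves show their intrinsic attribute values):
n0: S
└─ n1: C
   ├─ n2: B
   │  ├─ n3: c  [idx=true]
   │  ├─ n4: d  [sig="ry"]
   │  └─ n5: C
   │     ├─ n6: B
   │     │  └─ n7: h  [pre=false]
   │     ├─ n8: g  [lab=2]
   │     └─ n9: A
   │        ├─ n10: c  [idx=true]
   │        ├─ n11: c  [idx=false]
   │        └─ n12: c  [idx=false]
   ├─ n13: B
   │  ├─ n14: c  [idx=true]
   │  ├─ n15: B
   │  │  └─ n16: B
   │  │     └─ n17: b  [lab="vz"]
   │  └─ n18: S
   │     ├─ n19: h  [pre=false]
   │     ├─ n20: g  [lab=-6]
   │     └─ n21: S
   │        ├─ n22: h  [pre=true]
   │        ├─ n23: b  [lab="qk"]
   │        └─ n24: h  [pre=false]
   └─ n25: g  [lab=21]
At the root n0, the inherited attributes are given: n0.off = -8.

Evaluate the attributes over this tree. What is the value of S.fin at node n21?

2

1. n0.off = -8  [given at root]
2. n2.lim = "kv"  ["kv"]
3. n3.idx = true  [terminal]
4. n4.sig = "ry"  [terminal]
5. n6.lim = "wz"  ["wz"]
6. n7.pre = false  [terminal]
7. n6.idx = "wzu"  [B.lim ++ "u"]
8. n8.lab = 2  [terminal]
9. n9.off = "ym"  ["ym"]
10. n9.sig = 10  [g.lab + 8]
11. n10.idx = true  [terminal]
12. n11.idx = false  [terminal]
13. n12.idx = false  [terminal]
14. n9.fin = 12  [A.sig * -1 + 22]
15. n5.wid = true  [A.fin > 11]
16. n5.cnt = -6  [A.fin - 18]
17. n2.idx = "kvry"  [B.lim ++ d.sig]
18. n13.lim = "kvryv"  [B₀.idx ++ "v"]
19. n14.idx = true  [terminal]
20. n15.lim = "pkvryv"  ["p" ++ B₀.lim]
21. n16.lim = "vpkvryv"  ["v" ++ B₀.lim]
22. n17.lab = "vz"  [terminal]
23. n16.idx = "mvz"  ["m" ++ b.lab]
24. n15.idx = "mvzy"  [B₁.idx ++ "y"]
25. n18.off = 7  [len(B₀.lim) + 2]
26. n19.pre = false  [terminal]
27. n20.lab = -6  [terminal]
28. n21.off = -1  [S₀.off + g.lab - 2]
29. n22.pre = true  [terminal]
30. n23.lab = "qk"  [terminal]
31. n24.pre = false  [terminal]
32. n21.fin = 2  [S.off * 3 + 5]
33. n21.env = 13  [len(b.lab) + 11]
34. n18.fin = 5  [g.lab * 2 + 17]
35. n18.env = 3  [(if h.pre then g.lab else S₁.fin) + 1]
36. n13.idx = "mvzyv"  [B₁.idx ++ "v"]
37. n25.lab = 21  [terminal]
38. n1.wid = false  [g.lab > 21]
39. n1.cnt = 2  [2]
40. n0.fin = -5  [C.cnt - 7]
41. n0.env = -9  [C.cnt * -2 - 5]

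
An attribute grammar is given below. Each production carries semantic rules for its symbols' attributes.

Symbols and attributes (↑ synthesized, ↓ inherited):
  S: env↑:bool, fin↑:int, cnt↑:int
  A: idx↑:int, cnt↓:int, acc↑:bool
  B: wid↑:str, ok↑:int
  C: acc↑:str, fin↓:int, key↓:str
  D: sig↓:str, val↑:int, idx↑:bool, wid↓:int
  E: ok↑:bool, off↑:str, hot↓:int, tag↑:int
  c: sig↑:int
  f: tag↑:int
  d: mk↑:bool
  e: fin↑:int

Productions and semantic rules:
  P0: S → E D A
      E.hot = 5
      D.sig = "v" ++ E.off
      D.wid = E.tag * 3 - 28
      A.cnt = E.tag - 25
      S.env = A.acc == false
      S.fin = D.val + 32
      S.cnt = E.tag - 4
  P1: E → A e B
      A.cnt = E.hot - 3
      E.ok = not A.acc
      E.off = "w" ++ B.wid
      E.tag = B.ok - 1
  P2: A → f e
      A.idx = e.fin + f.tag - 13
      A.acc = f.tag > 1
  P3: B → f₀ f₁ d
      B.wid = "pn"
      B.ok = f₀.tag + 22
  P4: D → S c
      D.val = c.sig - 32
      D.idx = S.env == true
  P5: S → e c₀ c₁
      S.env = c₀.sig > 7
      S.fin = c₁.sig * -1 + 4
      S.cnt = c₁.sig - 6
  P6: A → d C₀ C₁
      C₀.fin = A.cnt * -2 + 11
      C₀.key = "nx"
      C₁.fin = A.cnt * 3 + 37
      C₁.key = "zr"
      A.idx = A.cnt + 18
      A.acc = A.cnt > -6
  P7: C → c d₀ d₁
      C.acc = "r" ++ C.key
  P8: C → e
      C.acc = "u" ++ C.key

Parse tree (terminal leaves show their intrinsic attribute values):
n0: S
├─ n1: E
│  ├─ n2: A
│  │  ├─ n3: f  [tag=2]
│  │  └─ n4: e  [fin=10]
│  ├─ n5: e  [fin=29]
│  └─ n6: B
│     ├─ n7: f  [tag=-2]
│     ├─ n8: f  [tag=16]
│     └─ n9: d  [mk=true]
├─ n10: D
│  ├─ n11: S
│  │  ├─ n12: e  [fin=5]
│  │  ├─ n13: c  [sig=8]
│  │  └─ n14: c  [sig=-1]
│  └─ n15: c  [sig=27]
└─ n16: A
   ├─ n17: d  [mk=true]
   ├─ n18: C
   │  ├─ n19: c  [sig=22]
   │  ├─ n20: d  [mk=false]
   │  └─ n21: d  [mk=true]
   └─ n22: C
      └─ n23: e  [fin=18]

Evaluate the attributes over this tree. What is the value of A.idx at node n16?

12

1. n1.hot = 5  [5]
2. n2.cnt = 2  [E.hot - 3]
3. n3.tag = 2  [terminal]
4. n4.fin = 10  [terminal]
5. n2.idx = -1  [e.fin + f.tag - 13]
6. n2.acc = true  [f.tag > 1]
7. n5.fin = 29  [terminal]
8. n7.tag = -2  [terminal]
9. n8.tag = 16  [terminal]
10. n9.mk = true  [terminal]
11. n6.wid = "pn"  ["pn"]
12. n6.ok = 20  [f₀.tag + 22]
13. n1.ok = false  [not A.acc]
14. n1.off = "wpn"  ["w" ++ B.wid]
15. n1.tag = 19  [B.ok - 1]
16. n10.sig = "vwpn"  ["v" ++ E.off]
17. n10.wid = 29  [E.tag * 3 - 28]
18. n12.fin = 5  [terminal]
19. n13.sig = 8  [terminal]
20. n14.sig = -1  [terminal]
21. n11.env = true  [c₀.sig > 7]
22. n11.fin = 5  [c₁.sig * -1 + 4]
23. n11.cnt = -7  [c₁.sig - 6]
24. n15.sig = 27  [terminal]
25. n10.val = -5  [c.sig - 32]
26. n10.idx = true  [S.env == true]
27. n16.cnt = -6  [E.tag - 25]
28. n17.mk = true  [terminal]
29. n18.fin = 23  [A.cnt * -2 + 11]
30. n18.key = "nx"  ["nx"]
31. n19.sig = 22  [terminal]
32. n20.mk = false  [terminal]
33. n21.mk = true  [terminal]
34. n18.acc = "rnx"  ["r" ++ C.key]
35. n22.fin = 19  [A.cnt * 3 + 37]
36. n22.key = "zr"  ["zr"]
37. n23.fin = 18  [terminal]
38. n22.acc = "uzr"  ["u" ++ C.key]
39. n16.idx = 12  [A.cnt + 18]
40. n16.acc = false  [A.cnt > -6]
41. n0.env = true  [A.acc == false]
42. n0.fin = 27  [D.val + 32]
43. n0.cnt = 15  [E.tag - 4]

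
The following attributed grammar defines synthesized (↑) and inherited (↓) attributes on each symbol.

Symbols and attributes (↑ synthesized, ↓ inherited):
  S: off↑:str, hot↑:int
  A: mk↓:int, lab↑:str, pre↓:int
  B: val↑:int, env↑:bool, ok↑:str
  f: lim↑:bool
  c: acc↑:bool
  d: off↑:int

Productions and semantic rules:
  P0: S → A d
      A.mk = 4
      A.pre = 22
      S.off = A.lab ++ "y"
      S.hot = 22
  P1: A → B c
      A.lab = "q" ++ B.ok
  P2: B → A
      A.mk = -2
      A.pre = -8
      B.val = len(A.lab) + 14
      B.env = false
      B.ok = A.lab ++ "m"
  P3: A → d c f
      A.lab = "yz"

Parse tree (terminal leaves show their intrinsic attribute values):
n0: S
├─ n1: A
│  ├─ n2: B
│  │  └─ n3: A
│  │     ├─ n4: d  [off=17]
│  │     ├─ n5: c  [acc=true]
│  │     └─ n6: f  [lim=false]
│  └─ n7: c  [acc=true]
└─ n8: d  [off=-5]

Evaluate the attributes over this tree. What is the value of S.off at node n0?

1. n1.mk = 4  [4]
2. n1.pre = 22  [22]
3. n3.mk = -2  [-2]
4. n3.pre = -8  [-8]
5. n4.off = 17  [terminal]
6. n5.acc = true  [terminal]
7. n6.lim = false  [terminal]
8. n3.lab = "yz"  ["yz"]
9. n2.val = 16  [len(A.lab) + 14]
10. n2.env = false  [false]
11. n2.ok = "yzm"  [A.lab ++ "m"]
12. n7.acc = true  [terminal]
13. n1.lab = "qyzm"  ["q" ++ B.ok]
14. n8.off = -5  [terminal]
15. n0.off = "qyzmy"  [A.lab ++ "y"]
16. n0.hot = 22  [22]

"qyzmy"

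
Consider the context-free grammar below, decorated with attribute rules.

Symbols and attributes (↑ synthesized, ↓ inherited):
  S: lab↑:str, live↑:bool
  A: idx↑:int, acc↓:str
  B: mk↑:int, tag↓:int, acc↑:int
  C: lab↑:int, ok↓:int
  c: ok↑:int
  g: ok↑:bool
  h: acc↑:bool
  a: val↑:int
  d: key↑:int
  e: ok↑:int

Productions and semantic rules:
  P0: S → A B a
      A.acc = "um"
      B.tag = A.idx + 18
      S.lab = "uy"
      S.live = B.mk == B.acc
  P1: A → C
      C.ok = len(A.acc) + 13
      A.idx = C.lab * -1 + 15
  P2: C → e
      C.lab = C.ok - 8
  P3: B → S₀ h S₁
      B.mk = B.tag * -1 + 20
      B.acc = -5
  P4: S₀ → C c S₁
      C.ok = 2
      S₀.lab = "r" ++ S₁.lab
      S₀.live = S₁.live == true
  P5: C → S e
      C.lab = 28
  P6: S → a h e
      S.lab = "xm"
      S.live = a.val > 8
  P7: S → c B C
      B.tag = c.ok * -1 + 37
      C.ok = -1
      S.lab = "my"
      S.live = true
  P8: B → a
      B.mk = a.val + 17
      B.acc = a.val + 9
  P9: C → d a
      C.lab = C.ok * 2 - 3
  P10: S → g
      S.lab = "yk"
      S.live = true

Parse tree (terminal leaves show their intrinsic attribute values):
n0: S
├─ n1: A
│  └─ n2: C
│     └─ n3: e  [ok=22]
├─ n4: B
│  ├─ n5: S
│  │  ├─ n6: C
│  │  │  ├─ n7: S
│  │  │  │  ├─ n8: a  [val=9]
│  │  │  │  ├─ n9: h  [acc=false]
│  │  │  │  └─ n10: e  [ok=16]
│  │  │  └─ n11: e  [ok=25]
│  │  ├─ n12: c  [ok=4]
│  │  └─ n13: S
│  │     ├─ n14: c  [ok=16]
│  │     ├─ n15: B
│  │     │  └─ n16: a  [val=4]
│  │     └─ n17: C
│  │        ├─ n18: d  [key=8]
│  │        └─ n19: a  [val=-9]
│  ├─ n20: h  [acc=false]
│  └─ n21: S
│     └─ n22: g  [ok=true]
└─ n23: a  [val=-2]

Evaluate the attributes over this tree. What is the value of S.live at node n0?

1. n1.acc = "um"  ["um"]
2. n2.ok = 15  [len(A.acc) + 13]
3. n3.ok = 22  [terminal]
4. n2.lab = 7  [C.ok - 8]
5. n1.idx = 8  [C.lab * -1 + 15]
6. n4.tag = 26  [A.idx + 18]
7. n6.ok = 2  [2]
8. n8.val = 9  [terminal]
9. n9.acc = false  [terminal]
10. n10.ok = 16  [terminal]
11. n7.lab = "xm"  ["xm"]
12. n7.live = true  [a.val > 8]
13. n11.ok = 25  [terminal]
14. n6.lab = 28  [28]
15. n12.ok = 4  [terminal]
16. n14.ok = 16  [terminal]
17. n15.tag = 21  [c.ok * -1 + 37]
18. n16.val = 4  [terminal]
19. n15.mk = 21  [a.val + 17]
20. n15.acc = 13  [a.val + 9]
21. n17.ok = -1  [-1]
22. n18.key = 8  [terminal]
23. n19.val = -9  [terminal]
24. n17.lab = -5  [C.ok * 2 - 3]
25. n13.lab = "my"  ["my"]
26. n13.live = true  [true]
27. n5.lab = "rmy"  ["r" ++ S₁.lab]
28. n5.live = true  [S₁.live == true]
29. n20.acc = false  [terminal]
30. n22.ok = true  [terminal]
31. n21.lab = "yk"  ["yk"]
32. n21.live = true  [true]
33. n4.mk = -6  [B.tag * -1 + 20]
34. n4.acc = -5  [-5]
35. n23.val = -2  [terminal]
36. n0.lab = "uy"  ["uy"]
37. n0.live = false  [B.mk == B.acc]

false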